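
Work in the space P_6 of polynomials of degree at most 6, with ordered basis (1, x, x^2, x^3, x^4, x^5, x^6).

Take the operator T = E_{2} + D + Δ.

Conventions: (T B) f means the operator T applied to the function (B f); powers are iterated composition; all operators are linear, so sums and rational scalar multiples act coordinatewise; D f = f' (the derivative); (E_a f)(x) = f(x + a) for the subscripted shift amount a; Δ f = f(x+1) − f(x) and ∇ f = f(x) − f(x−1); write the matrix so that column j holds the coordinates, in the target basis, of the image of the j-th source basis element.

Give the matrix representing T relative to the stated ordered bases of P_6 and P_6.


the matrix is [[1, 4, 5, 9, 17, 33, 65]; [0, 1, 8, 15, 36, 85, 198]; [0, 0, 1, 12, 30, 90, 255]; [0, 0, 0, 1, 16, 50, 180]; [0, 0, 0, 0, 1, 20, 75]; [0, 0, 0, 0, 0, 1, 24]; [0, 0, 0, 0, 0, 0, 1]] (rows listed top to bottom)

image of 1: 1
image of x: x + 4
image of x^2: x^2 + 8x + 5
image of x^3: x^3 + 12x^2 + 15x + 9
image of x^4: x^4 + 16x^3 + 30x^2 + 36x + 17
image of x^5: x^5 + 20x^4 + 50x^3 + 90x^2 + 85x + 33
image of x^6: x^6 + 24x^5 + 75x^4 + 180x^3 + 255x^2 + 198x + 65
each image's coordinates form column j of the matrix


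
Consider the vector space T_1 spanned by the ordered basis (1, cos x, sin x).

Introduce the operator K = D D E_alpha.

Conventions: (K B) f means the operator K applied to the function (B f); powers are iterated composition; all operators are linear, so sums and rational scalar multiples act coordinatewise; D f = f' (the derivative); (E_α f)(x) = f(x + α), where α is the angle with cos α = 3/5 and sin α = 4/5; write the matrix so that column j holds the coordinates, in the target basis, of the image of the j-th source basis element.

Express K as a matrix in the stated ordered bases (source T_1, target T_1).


the matrix is [[0, 0, 0]; [0, -3/5, -4/5]; [0, 4/5, -3/5]] (rows listed top to bottom)

image of 1: 0
image of cos x: -(3/5)cos x + (4/5)sin x
image of sin x: -(4/5)cos x - (3/5)sin x
each image's coordinates form column j of the matrix


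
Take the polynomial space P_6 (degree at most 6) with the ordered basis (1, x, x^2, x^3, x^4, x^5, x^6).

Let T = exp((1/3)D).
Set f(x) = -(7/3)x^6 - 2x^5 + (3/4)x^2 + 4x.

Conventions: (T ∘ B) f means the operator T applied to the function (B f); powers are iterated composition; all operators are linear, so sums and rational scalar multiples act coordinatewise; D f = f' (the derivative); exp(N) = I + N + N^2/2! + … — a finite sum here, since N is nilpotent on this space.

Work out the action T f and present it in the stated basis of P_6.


order-1 term: -(14/3)x^5 - (10/3)x^4 + (1/2)x + 4/3
order-2 term: -(35/9)x^4 - (20/9)x^3 + 1/12
order-3 term: -(140/81)x^3 - (20/27)x^2
order-4 term: -(35/81)x^2 - (10/81)x
order-5 term: -(14/243)x - 2/243
order-6 term: -7/2187
the series for exp((1/3)D) f terminates at order 6
exp((1/3)D) f = -(7/3)x^6 - (20/3)x^5 - (65/9)x^4 - (320/81)x^3 - (137/324)x^2 + (2099/486)x + 12293/8748

g(x) = -(7/3)x^6 - (20/3)x^5 - (65/9)x^4 - (320/81)x^3 - (137/324)x^2 + (2099/486)x + 12293/8748


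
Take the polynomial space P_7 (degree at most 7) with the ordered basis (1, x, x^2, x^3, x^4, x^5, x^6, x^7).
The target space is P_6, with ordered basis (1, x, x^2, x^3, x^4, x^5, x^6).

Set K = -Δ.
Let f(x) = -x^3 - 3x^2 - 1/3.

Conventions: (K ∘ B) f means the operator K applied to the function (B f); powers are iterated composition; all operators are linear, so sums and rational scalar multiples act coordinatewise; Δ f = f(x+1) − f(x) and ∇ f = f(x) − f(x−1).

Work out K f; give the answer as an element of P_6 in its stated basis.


Δ f = -3x^2 - 9x - 4
(-Δ) f = 3x^2 + 9x + 4

the result is g(x) = 3x^2 + 9x + 4


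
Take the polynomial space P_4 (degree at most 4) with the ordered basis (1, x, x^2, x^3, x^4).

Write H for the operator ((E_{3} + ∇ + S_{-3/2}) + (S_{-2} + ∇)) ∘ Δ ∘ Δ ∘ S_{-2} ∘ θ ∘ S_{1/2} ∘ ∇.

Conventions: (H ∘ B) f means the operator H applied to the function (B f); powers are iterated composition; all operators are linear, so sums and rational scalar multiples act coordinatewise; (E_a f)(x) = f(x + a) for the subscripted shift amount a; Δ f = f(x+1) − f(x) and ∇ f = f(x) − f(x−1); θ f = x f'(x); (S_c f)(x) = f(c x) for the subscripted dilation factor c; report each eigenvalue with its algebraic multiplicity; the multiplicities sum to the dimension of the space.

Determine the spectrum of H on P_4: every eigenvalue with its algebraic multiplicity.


image of 1: 0
image of x: 0
image of x^2: 0
image of x^3: 36
image of x^4: 180x - 648
the matrix is upper triangular; its diagonal is (0, 0, 0, 0, 0)
for a triangular matrix the eigenvalues are the diagonal entries, with algebraic multiplicity their repetition count

λ = 0 (multiplicity 5)


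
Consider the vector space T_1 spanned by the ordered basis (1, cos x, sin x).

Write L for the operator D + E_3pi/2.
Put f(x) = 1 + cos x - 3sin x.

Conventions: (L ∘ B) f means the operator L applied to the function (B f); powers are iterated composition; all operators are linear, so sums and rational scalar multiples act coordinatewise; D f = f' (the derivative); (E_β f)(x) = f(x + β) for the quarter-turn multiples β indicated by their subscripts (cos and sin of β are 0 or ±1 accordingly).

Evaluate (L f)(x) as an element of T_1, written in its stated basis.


D f = -3cos x - sin x
E_3pi/2 f = 1 + 3cos x + sin x
(D + E_3pi/2) f = 1

g(x) = 1


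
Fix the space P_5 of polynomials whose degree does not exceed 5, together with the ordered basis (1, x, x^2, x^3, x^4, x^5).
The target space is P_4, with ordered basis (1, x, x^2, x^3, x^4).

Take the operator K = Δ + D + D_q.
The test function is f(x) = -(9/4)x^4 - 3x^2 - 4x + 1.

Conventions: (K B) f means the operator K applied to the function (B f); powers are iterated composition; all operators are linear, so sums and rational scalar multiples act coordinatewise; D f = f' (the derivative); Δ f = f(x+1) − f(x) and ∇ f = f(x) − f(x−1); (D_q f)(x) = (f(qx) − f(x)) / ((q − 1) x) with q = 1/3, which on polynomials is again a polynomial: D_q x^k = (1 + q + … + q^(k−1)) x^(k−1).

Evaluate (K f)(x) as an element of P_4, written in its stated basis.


the result is g(x) = -(64/3)x^3 - (27/2)x^2 - 25x - 69/4

Δ f = -9x^3 - (27/2)x^2 - 15x - 37/4
D f = -9x^3 - 6x - 4
D_q f = -(10/3)x^3 - 4x - 4
(Δ + D + D_q) f = -(64/3)x^3 - (27/2)x^2 - 25x - 69/4


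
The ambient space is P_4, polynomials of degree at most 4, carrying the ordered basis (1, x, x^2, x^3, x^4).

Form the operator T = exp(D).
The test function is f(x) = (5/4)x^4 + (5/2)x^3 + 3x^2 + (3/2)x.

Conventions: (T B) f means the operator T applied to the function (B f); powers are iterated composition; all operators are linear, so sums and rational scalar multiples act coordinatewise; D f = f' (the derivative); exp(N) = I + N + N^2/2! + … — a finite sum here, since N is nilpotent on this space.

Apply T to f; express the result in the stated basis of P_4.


order-1 term: 5x^3 + (15/2)x^2 + 6x + 3/2
order-2 term: (15/2)x^2 + (15/2)x + 3
order-3 term: 5x + 5/2
order-4 term: 5/4
the series for exp(D) f terminates at order 4
exp(D) f = (5/4)x^4 + (15/2)x^3 + 18x^2 + 20x + 33/4

g(x) = (5/4)x^4 + (15/2)x^3 + 18x^2 + 20x + 33/4


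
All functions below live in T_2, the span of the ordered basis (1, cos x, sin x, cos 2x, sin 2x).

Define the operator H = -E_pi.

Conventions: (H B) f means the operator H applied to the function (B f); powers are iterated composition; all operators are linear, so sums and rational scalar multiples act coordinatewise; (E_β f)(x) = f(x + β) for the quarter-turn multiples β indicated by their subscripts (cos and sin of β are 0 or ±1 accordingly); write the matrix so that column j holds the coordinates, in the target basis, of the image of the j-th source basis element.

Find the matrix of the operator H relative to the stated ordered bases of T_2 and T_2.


the matrix is [[-1, 0, 0, 0, 0]; [0, 1, 0, 0, 0]; [0, 0, 1, 0, 0]; [0, 0, 0, -1, 0]; [0, 0, 0, 0, -1]] (rows listed top to bottom)

image of 1: -1
image of cos x: cos x
image of sin x: sin x
image of cos 2x: -cos 2x
image of sin 2x: -sin 2x
each image's coordinates form column j of the matrix


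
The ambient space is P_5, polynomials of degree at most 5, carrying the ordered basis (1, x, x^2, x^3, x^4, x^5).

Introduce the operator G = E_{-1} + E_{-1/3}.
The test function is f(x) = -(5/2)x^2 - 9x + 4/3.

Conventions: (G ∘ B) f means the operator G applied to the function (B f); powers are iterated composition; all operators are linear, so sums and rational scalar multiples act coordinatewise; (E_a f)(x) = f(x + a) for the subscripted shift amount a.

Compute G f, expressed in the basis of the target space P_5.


E_{-1} f = -(5/2)x^2 - 4x + 47/6
E_{-1/3} f = -(5/2)x^2 - (22/3)x + 73/18
(E_{-1} + E_{-1/3}) f = -5x^2 - (34/3)x + 107/9

g(x) = -5x^2 - (34/3)x + 107/9


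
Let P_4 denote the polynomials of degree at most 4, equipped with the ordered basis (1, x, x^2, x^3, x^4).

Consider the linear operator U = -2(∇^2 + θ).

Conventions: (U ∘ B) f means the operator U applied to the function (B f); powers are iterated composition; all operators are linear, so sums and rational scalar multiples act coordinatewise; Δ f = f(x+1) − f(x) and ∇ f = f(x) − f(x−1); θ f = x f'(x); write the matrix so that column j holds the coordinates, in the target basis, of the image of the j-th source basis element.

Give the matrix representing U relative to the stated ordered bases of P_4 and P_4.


the matrix is [[0, 0, -4, 12, -28]; [0, -2, 0, -12, 48]; [0, 0, -4, 0, -24]; [0, 0, 0, -6, 0]; [0, 0, 0, 0, -8]] (rows listed top to bottom)

image of 1: 0
image of x: -2x
image of x^2: -4x^2 - 4
image of x^3: -6x^3 - 12x + 12
image of x^4: -8x^4 - 24x^2 + 48x - 28
each image's coordinates form column j of the matrix


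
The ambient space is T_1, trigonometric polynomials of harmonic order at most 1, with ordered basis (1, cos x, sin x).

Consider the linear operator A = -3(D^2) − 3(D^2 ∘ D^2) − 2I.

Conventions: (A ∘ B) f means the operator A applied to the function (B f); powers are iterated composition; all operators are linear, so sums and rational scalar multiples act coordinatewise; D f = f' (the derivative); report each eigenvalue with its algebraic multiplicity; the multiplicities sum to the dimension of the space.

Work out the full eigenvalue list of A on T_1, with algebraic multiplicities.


λ = -2 (multiplicity 3)

image of 1: -2
image of cos x: -2cos x
image of sin x: -2sin x
the matrix is diagonal; its diagonal is (-2, -2, -2)
for a triangular matrix the eigenvalues are the diagonal entries, with algebraic multiplicity their repetition count


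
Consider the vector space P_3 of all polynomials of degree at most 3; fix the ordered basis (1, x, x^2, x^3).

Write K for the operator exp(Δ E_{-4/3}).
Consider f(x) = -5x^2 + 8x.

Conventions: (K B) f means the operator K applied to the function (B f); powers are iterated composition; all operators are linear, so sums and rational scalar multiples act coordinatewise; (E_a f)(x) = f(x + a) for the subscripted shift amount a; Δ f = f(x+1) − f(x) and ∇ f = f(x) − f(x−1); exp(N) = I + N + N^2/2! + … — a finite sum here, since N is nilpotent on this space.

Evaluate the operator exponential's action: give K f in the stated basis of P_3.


the result is g(x) = -5x^2 - 2x + 34/3

order-1 term: -10x + 49/3
order-2 term: -5
the series for exp(Δ E_{-4/3}) f terminates at order 2
exp(Δ E_{-4/3}) f = -5x^2 - 2x + 34/3


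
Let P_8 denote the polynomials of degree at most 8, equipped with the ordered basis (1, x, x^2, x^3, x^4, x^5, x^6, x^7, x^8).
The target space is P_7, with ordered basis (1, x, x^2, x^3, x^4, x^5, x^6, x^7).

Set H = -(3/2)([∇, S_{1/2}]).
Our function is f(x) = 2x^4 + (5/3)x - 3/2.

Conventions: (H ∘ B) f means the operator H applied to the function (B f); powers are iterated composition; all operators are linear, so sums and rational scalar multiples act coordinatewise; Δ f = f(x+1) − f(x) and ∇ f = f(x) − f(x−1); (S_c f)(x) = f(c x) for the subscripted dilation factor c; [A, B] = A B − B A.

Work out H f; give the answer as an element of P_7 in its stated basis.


the result is g(x) = (3/4)x^3 - (27/8)x^2 + (21/4)x - 25/16

S_{1/2} f = (1/8)x^4 + (5/6)x - 3/2
∇ S_{1/2} f = (1/2)x^3 - (3/4)x^2 + (1/2)x + 17/24
∇ f = 8x^3 - 12x^2 + 8x - 1/3
S_{1/2} ∇ f = x^3 - 3x^2 + 4x - 1/3
[∇, S_{1/2}] f = -(1/2)x^3 + (9/4)x^2 - (7/2)x + 25/24
(-(3/2)([∇, S_{1/2}])) f = (3/4)x^3 - (27/8)x^2 + (21/4)x - 25/16


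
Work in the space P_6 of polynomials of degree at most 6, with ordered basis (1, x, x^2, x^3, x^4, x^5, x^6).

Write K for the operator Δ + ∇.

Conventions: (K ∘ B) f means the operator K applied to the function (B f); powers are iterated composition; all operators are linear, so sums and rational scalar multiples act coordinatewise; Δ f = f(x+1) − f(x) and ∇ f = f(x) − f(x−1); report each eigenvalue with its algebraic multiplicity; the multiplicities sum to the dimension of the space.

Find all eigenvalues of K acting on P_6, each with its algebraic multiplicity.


image of 1: 0
image of x: 2
image of x^2: 4x
image of x^3: 6x^2 + 2
image of x^4: 8x^3 + 8x
image of x^5: 10x^4 + 20x^2 + 2
image of x^6: 12x^5 + 40x^3 + 12x
the matrix is upper triangular; its diagonal is (0, 0, 0, 0, 0, 0, 0)
for a triangular matrix the eigenvalues are the diagonal entries, with algebraic multiplicity their repetition count

λ = 0 (multiplicity 7)


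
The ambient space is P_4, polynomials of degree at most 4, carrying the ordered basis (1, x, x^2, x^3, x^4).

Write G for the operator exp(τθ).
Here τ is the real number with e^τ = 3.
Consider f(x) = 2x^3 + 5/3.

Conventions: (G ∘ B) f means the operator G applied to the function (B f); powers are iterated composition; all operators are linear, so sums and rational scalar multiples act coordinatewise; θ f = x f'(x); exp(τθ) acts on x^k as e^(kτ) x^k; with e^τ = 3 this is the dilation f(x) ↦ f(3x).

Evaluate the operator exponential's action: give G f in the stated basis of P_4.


exp(τθ) x^k = e^(kτ) x^k; with e^τ = 3 this sends x^k to 3^k x^k
x^3 ↦ 27 x^3
applying this coordinatewise to f: exp(τθ) f = 54x^3 + 5/3

the image equals g(x) = 54x^3 + 5/3


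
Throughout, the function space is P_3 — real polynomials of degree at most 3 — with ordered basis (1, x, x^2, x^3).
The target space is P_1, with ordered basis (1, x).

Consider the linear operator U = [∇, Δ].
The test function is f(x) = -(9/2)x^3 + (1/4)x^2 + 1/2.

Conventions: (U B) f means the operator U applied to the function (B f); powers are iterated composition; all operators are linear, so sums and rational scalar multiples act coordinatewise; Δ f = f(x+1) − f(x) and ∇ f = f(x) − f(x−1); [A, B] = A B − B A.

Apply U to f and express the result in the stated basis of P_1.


Δ f = -(27/2)x^2 - 13x - 17/4
∇ Δ f = -27x + 1/2
∇ f = -(27/2)x^2 + 14x - 19/4
Δ ∇ f = -27x + 1/2
[∇, Δ] f = 0

the image equals g(x) = 0


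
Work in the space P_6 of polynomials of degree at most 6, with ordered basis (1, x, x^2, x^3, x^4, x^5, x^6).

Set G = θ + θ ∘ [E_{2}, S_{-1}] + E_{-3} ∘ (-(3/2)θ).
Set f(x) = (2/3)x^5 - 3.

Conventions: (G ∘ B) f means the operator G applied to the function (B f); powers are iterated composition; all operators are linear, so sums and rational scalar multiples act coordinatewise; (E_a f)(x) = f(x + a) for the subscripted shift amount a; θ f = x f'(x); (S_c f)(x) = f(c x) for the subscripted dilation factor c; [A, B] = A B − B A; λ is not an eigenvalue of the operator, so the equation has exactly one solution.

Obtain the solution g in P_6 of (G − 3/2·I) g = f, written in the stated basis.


write g with unknown coordinates in the stated basis and equate coefficients in (G − 3/2·I) g = f
solving from the highest basis element down gives g = -(1/6)x^5 - (65/42)x^4 - (1025/42)x^3 - (445/6)x^2 + (9265/42)x + 4493/14
check: G g = (5/12)x^5 - (65/28)x^4 - (1025/28)x^3 - (445/4)x^2 + (9265/28)x + 13395/28
so G g − 3/2·g = (2/3)x^5 - 3 = f ✓

g(x) = -(1/6)x^5 - (65/42)x^4 - (1025/42)x^3 - (445/6)x^2 + (9265/42)x + 4493/14


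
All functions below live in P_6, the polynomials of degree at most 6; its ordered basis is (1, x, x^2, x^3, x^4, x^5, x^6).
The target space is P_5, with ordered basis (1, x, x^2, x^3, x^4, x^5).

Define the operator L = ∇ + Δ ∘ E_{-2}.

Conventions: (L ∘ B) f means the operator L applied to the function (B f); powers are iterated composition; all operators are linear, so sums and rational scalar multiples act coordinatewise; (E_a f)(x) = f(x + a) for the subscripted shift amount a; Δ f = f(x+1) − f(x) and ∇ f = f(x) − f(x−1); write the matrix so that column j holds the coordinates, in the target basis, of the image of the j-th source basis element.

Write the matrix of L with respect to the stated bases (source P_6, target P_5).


the matrix is [[0, 2, -4, 8, -16, 32, -64]; [0, 0, 4, -12, 32, -80, 192]; [0, 0, 0, 6, -24, 80, -240]; [0, 0, 0, 0, 8, -40, 160]; [0, 0, 0, 0, 0, 10, -60]; [0, 0, 0, 0, 0, 0, 12]] (rows listed top to bottom)

image of 1: 0
image of x: 2
image of x^2: 4x - 4
image of x^3: 6x^2 - 12x + 8
image of x^4: 8x^3 - 24x^2 + 32x - 16
image of x^5: 10x^4 - 40x^3 + 80x^2 - 80x + 32
image of x^6: 12x^5 - 60x^4 + 160x^3 - 240x^2 + 192x - 64
each image's coordinates form column j of the matrix


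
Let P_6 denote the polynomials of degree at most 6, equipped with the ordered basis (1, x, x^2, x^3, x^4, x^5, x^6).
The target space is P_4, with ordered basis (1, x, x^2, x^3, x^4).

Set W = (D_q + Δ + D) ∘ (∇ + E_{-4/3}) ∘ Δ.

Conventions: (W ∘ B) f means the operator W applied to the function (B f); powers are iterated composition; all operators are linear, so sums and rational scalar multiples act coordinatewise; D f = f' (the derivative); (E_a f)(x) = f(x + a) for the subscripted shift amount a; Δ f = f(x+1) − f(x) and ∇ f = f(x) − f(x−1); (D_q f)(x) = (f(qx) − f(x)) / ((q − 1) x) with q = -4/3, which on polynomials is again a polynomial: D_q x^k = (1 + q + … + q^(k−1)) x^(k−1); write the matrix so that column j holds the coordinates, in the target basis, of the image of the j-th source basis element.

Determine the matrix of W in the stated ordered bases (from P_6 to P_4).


image of 1: 0
image of x: 0
image of x^2: 6
image of x^3: 11x + 6
image of x^4: (268/9)x^2 + (58/3)x + 34
image of x^5: (955/27)x^3 + (1480/27)x^2 + (1040/9)x + 130/9
image of x^6: (1982/27)x^4 + (2575/27)x^3 + (11810/27)x^2 + (3425/27)x + 1046/9
each image's coordinates form column j of the matrix

the matrix is [[0, 0, 6, 6, 34, 130/9, 1046/9]; [0, 0, 0, 11, 58/3, 1040/9, 3425/27]; [0, 0, 0, 0, 268/9, 1480/27, 11810/27]; [0, 0, 0, 0, 0, 955/27, 2575/27]; [0, 0, 0, 0, 0, 0, 1982/27]] (rows listed top to bottom)


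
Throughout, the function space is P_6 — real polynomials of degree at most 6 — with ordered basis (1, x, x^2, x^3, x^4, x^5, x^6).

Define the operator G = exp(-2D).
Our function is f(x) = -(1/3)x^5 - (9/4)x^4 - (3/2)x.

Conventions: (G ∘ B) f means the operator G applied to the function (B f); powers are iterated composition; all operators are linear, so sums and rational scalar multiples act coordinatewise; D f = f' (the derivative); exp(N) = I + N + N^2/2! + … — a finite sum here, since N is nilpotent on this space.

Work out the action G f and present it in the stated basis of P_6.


the result is g(x) = -(1/3)x^5 + (13/12)x^4 + (14/3)x^3 - (82/3)x^2 + (263/6)x - 67/3

order-1 term: (10/3)x^4 + 18x^3 + 3
order-2 term: -(40/3)x^3 - 54x^2
order-3 term: (80/3)x^2 + 72x
order-4 term: -(80/3)x - 36
order-5 term: 32/3
the series for exp(-2D) f terminates at order 5
exp(-2D) f = -(1/3)x^5 + (13/12)x^4 + (14/3)x^3 - (82/3)x^2 + (263/6)x - 67/3


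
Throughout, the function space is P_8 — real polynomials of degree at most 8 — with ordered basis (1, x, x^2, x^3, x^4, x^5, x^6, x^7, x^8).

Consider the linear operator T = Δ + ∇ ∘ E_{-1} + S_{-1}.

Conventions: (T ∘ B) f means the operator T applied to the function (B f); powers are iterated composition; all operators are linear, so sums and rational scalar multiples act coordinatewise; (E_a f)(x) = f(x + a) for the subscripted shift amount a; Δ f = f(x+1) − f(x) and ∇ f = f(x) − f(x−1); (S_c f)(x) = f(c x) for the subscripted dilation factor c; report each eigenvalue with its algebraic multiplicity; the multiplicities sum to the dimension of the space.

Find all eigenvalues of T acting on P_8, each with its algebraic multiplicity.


λ = -1 (multiplicity 4), λ = 1 (multiplicity 5)

image of 1: 1
image of x: -x + 2
image of x^2: x^2 + 4x - 2
image of x^3: -x^3 + 6x^2 - 6x + 8
image of x^4: x^4 + 8x^3 - 12x^2 + 32x - 14
image of x^5: -x^5 + 10x^4 - 20x^3 + 80x^2 - 70x + 32
image of x^6: x^6 + 12x^5 - 30x^4 + 160x^3 - 210x^2 + 192x - 62
image of x^7: -x^7 + 14x^6 - 42x^5 + 280x^4 - 490x^3 + 672x^2 - 434x + 128
image of x^8: x^8 + 16x^7 - 56x^6 + 448x^5 - 980x^4 + 1792x^3 - 1736x^2 + 1024x - 254
the matrix is upper triangular; its diagonal is (1, -1, 1, -1, 1, -1, 1, -1, 1)
for a triangular matrix the eigenvalues are the diagonal entries, with algebraic multiplicity their repetition count


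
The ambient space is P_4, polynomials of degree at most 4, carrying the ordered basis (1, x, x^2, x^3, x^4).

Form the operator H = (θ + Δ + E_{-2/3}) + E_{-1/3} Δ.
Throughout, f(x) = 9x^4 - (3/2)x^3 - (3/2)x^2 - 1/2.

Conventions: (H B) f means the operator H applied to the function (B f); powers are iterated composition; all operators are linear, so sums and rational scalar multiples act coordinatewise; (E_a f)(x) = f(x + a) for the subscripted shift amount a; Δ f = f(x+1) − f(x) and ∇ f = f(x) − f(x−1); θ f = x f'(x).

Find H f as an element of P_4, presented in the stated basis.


θ f = 36x^4 - (9/2)x^3 - 3x^2
Δ f = 36x^3 + (99/2)x^2 + (57/2)x + 6
E_{-2/3} f = 9x^4 - (51/2)x^3 + (51/2)x^2 - (32/3)x + 19/18
(θ + Δ + E_{-2/3}) f = 45x^4 + 6x^3 + 72x^2 + (107/6)x + 127/18
Δ f = 36x^3 + (99/2)x^2 + (57/2)x + 6
E_{-1/3} Δ f = 36x^3 + (27/2)x^2 + (15/2)x + 2/3
((θ + Δ + E_{-2/3}) + E_{-1/3} Δ) f = 45x^4 + 42x^3 + (171/2)x^2 + (76/3)x + 139/18

the result is g(x) = 45x^4 + 42x^3 + (171/2)x^2 + (76/3)x + 139/18


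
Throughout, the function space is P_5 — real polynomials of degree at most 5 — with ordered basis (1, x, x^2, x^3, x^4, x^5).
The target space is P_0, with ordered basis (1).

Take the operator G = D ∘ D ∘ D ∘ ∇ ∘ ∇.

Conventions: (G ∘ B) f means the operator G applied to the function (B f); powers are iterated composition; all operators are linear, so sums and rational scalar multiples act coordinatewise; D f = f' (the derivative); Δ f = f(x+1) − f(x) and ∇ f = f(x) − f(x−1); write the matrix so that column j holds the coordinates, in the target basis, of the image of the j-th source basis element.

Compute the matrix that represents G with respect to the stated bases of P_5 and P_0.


the matrix is [[0, 0, 0, 0, 0, 120]] (rows listed top to bottom)

image of 1: 0
image of x: 0
image of x^2: 0
image of x^3: 0
image of x^4: 0
image of x^5: 120
each image's coordinates form column j of the matrix


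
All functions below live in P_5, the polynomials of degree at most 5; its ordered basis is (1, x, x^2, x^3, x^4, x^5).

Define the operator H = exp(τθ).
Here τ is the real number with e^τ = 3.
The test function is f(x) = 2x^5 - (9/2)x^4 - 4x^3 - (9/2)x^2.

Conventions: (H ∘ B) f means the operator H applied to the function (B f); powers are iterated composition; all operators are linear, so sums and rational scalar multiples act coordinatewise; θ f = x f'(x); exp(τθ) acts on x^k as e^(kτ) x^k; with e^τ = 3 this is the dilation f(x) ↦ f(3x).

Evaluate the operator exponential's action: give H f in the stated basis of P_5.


the image equals g(x) = 486x^5 - (729/2)x^4 - 108x^3 - (81/2)x^2

exp(τθ) x^k = e^(kτ) x^k; with e^τ = 3 this sends x^k to 3^k x^k
x^2 ↦ 9 x^2
x^3 ↦ 27 x^3
x^4 ↦ 81 x^4
x^5 ↦ 243 x^5
applying this coordinatewise to f: exp(τθ) f = 486x^5 - (729/2)x^4 - 108x^3 - (81/2)x^2


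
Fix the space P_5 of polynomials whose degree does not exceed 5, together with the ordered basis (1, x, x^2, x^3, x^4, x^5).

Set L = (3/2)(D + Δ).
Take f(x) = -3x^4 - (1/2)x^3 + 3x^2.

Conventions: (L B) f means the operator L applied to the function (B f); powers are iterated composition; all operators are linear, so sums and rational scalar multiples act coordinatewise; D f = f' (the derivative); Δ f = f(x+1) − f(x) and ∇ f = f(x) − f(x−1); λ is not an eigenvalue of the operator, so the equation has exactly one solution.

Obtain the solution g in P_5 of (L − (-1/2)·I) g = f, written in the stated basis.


write g with unknown coordinates in the stated basis and equate coefficients in (L − (-1/2)·I) g = f
solving from the highest basis element down gives g = -6x^4 + 143x^3 - 2460x^2 + 28305x - 162861
check: L g = -72x^3 + 1233x^2 - (28305/2)x + 162861/2
so L g − (-1/2)·g = -3x^4 - (1/2)x^3 + 3x^2 = f ✓

g(x) = -6x^4 + 143x^3 - 2460x^2 + 28305x - 162861


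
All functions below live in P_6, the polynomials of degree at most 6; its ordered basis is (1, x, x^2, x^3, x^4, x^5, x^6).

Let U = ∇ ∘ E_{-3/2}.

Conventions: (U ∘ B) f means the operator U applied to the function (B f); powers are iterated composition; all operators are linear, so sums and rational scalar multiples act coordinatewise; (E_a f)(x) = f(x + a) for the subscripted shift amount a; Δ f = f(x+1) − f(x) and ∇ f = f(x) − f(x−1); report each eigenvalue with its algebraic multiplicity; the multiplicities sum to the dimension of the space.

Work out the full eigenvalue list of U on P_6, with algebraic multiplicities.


image of 1: 0
image of x: 1
image of x^2: 2x - 4
image of x^3: 3x^2 - 12x + 49/4
image of x^4: 4x^3 - 24x^2 + 49x - 34
image of x^5: 5x^4 - 40x^3 + (245/2)x^2 - 170x + 1441/16
image of x^6: 6x^5 - 60x^4 + 245x^3 - 510x^2 + (4323/8)x - 931/4
the matrix is upper triangular; its diagonal is (0, 0, 0, 0, 0, 0, 0)
for a triangular matrix the eigenvalues are the diagonal entries, with algebraic multiplicity their repetition count

λ = 0 (multiplicity 7)


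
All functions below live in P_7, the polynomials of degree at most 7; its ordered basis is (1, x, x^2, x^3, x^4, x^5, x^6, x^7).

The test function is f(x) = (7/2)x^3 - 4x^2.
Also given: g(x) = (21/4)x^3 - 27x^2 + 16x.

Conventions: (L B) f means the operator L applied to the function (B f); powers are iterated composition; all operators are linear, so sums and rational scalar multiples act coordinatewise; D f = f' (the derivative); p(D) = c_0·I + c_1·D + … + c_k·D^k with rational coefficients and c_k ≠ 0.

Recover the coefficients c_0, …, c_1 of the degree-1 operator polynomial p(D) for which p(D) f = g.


p(D) = (3/2)·I − 2·D, i.e. c_0 = 3/2, c_1 = -2

D^0 f = (7/2)x^3 - 4x^2
D^1 f = (21/2)x^2 - 8x
matching coefficients of g against c_0 f + c_1 Df + … from the top degree down determines the c_i
solution: c_0 = 3/2, c_1 = -2


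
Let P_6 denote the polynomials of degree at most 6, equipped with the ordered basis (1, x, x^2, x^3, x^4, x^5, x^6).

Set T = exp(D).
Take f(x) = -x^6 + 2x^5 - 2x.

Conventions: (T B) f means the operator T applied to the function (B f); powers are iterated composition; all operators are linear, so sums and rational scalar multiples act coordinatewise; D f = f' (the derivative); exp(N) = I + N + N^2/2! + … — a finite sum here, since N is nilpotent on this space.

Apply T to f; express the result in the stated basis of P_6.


order-1 term: -6x^5 + 10x^4 - 2
order-2 term: -15x^4 + 20x^3
order-3 term: -20x^3 + 20x^2
order-4 term: -15x^2 + 10x
order-5 term: -6x + 2
order-6 term: -1
the series for exp(D) f terminates at order 6
exp(D) f = -x^6 - 4x^5 - 5x^4 + 5x^2 + 2x - 1

the image equals g(x) = -x^6 - 4x^5 - 5x^4 + 5x^2 + 2x - 1


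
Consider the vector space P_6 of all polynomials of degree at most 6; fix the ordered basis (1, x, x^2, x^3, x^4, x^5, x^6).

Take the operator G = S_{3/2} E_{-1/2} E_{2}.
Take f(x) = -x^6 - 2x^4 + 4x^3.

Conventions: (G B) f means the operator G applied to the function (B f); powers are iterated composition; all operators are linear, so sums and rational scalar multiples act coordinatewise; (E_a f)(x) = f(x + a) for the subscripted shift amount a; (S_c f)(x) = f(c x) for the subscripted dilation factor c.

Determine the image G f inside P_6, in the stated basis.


E_{2} f = -x^6 - 12x^5 - 62x^4 - 172x^3 - 264x^2 - 208x - 64
E_{-1/2} E_{2} f = -x^6 - 9x^5 - (143/4)x^4 - (151/2)x^3 - (1359/16)x^2 - (729/16)x - 513/64
S_{3/2} (E_{-1/2} E_{2}) f = -(729/64)x^6 - (2187/32)x^5 - (11583/64)x^4 - (4077/16)x^3 - (12231/64)x^2 - (2187/32)x - 513/64

the result is g(x) = -(729/64)x^6 - (2187/32)x^5 - (11583/64)x^4 - (4077/16)x^3 - (12231/64)x^2 - (2187/32)x - 513/64


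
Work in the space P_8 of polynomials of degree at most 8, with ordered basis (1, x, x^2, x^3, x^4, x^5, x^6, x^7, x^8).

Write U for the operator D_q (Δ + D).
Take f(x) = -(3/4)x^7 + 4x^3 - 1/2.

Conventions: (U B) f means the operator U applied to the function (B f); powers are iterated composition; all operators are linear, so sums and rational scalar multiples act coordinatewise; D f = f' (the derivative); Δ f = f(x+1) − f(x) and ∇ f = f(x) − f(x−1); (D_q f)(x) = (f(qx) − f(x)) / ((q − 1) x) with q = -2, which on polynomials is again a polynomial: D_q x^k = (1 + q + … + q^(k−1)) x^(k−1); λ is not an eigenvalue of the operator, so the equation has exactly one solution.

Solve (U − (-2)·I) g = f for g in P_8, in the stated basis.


g(x) = -(3/8)x^7 - (441/8)x^5 + (693/16)x^4 - (22543/16)x^3 + (5229/16)x^2 - (70023/16)x + 48385/32

write g with unknown coordinates in the stated basis and equate coefficients in (U − (-2)·I) g = f
solving from the highest basis element down gives g = -(3/8)x^7 - (441/8)x^5 + (693/16)x^4 - (22543/16)x^3 + (5229/16)x^2 - (70023/16)x + 48385/32
check: U g = (441/4)x^5 - (693/8)x^4 + (22575/8)x^3 - (5229/8)x^2 + (70023/8)x - 48393/16
so U g − (-2)·g = -(3/4)x^7 + 4x^3 - 1/2 = f ✓


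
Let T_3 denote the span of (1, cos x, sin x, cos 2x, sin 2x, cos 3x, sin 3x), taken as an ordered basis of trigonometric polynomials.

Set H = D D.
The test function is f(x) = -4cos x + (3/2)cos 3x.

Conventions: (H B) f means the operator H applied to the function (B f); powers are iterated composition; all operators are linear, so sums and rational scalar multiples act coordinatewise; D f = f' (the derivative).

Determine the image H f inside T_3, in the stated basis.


D f = 4sin x - (9/2)sin 3x
D D f = 4cos x - (27/2)cos 3x

the result is g(x) = 4cos x - (27/2)cos 3x


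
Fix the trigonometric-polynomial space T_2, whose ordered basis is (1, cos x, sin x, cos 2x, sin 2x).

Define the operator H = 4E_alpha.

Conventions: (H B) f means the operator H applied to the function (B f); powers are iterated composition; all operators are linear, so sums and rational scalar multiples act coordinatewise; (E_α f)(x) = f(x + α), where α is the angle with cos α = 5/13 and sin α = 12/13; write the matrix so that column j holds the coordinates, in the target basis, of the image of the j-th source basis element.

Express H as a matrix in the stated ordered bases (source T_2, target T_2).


image of 1: 4
image of cos x: (20/13)cos x - (48/13)sin x
image of sin x: (48/13)cos x + (20/13)sin x
image of cos 2x: -(476/169)cos 2x - (480/169)sin 2x
image of sin 2x: (480/169)cos 2x - (476/169)sin 2x
each image's coordinates form column j of the matrix

the matrix is [[4, 0, 0, 0, 0]; [0, 20/13, 48/13, 0, 0]; [0, -48/13, 20/13, 0, 0]; [0, 0, 0, -476/169, 480/169]; [0, 0, 0, -480/169, -476/169]] (rows listed top to bottom)


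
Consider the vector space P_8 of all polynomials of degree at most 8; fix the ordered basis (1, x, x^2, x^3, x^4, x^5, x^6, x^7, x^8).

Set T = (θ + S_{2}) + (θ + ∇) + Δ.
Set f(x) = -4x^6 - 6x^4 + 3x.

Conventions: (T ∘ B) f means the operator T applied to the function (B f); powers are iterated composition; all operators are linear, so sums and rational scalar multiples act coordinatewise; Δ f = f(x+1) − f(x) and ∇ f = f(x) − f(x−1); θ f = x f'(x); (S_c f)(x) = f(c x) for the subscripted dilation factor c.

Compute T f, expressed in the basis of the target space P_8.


the image equals g(x) = -304x^6 - 48x^5 - 144x^4 - 208x^3 - 84x + 6

θ f = -24x^6 - 24x^4 + 3x
S_{2} f = -256x^6 - 96x^4 + 6x
(θ + S_{2}) f = -280x^6 - 120x^4 + 9x
θ f = -24x^6 - 24x^4 + 3x
∇ f = -24x^5 + 60x^4 - 104x^3 + 96x^2 - 48x + 13
(θ + ∇) f = -24x^6 - 24x^5 + 36x^4 - 104x^3 + 96x^2 - 45x + 13
Δ f = -24x^5 - 60x^4 - 104x^3 - 96x^2 - 48x - 7
((θ + S_{2}) + (θ + ∇) + Δ) f = -304x^6 - 48x^5 - 144x^4 - 208x^3 - 84x + 6


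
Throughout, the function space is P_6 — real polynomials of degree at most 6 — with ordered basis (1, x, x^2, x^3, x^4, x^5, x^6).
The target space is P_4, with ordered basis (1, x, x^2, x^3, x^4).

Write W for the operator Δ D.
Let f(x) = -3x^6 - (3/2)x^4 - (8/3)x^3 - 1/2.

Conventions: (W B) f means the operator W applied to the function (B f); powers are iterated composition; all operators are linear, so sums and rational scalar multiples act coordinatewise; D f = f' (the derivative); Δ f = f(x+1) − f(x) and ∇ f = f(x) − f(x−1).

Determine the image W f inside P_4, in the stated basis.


g(x) = -90x^4 - 180x^3 - 198x^2 - 124x - 32

D f = -18x^5 - 6x^3 - 8x^2
Δ D f = -90x^4 - 180x^3 - 198x^2 - 124x - 32


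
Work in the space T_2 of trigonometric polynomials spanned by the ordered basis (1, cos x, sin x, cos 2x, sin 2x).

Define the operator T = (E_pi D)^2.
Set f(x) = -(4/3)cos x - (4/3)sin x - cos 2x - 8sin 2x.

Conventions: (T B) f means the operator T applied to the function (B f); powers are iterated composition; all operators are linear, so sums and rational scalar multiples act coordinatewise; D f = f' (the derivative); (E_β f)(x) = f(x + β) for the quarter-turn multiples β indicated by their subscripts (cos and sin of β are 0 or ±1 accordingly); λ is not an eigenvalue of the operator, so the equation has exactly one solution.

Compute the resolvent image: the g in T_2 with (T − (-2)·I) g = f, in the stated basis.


write g with unknown coordinates in the stated basis and equate coefficients in (T − (-2)·I) g = f
solving from the highest basis element down gives g = -(4/3)cos x - (4/3)sin x + (1/2)cos 2x + 4sin 2x
check: T g = (4/3)cos x + (4/3)sin x - 2cos 2x - 16sin 2x
so T g − (-2)·g = -(4/3)cos x - (4/3)sin x - cos 2x - 8sin 2x = f ✓

the image equals g(x) = -(4/3)cos x - (4/3)sin x + (1/2)cos 2x + 4sin 2x


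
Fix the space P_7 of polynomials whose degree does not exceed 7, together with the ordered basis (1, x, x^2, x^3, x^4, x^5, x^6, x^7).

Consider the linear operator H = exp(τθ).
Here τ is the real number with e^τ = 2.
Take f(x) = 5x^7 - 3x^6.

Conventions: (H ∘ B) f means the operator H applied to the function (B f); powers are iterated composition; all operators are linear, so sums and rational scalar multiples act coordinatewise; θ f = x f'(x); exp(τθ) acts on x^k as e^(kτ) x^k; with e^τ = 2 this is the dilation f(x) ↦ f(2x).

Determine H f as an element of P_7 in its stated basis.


the image equals g(x) = 640x^7 - 192x^6

exp(τθ) x^k = e^(kτ) x^k; with e^τ = 2 this sends x^k to 2^k x^k
x^6 ↦ 64 x^6
x^7 ↦ 128 x^7
applying this coordinatewise to f: exp(τθ) f = 640x^7 - 192x^6


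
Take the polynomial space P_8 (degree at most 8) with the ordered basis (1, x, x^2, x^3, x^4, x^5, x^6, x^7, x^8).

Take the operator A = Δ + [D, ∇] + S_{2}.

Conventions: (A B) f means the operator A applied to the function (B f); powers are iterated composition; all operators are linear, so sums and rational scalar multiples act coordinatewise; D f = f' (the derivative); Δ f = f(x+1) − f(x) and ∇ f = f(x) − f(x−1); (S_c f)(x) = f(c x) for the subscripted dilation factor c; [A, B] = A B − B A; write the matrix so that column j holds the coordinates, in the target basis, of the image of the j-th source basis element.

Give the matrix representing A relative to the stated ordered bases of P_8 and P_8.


the matrix is [[1, 1, 1, 1, 1, 1, 1, 1, 1]; [0, 2, 2, 3, 4, 5, 6, 7, 8]; [0, 0, 4, 3, 6, 10, 15, 21, 28]; [0, 0, 0, 8, 4, 10, 20, 35, 56]; [0, 0, 0, 0, 16, 5, 15, 35, 70]; [0, 0, 0, 0, 0, 32, 6, 21, 56]; [0, 0, 0, 0, 0, 0, 64, 7, 28]; [0, 0, 0, 0, 0, 0, 0, 128, 8]; [0, 0, 0, 0, 0, 0, 0, 0, 256]] (rows listed top to bottom)

image of 1: 1
image of x: 2x + 1
image of x^2: 4x^2 + 2x + 1
image of x^3: 8x^3 + 3x^2 + 3x + 1
image of x^4: 16x^4 + 4x^3 + 6x^2 + 4x + 1
image of x^5: 32x^5 + 5x^4 + 10x^3 + 10x^2 + 5x + 1
image of x^6: 64x^6 + 6x^5 + 15x^4 + 20x^3 + 15x^2 + 6x + 1
image of x^7: 128x^7 + 7x^6 + 21x^5 + 35x^4 + 35x^3 + 21x^2 + 7x + 1
image of x^8: 256x^8 + 8x^7 + 28x^6 + 56x^5 + 70x^4 + 56x^3 + 28x^2 + 8x + 1
each image's coordinates form column j of the matrix


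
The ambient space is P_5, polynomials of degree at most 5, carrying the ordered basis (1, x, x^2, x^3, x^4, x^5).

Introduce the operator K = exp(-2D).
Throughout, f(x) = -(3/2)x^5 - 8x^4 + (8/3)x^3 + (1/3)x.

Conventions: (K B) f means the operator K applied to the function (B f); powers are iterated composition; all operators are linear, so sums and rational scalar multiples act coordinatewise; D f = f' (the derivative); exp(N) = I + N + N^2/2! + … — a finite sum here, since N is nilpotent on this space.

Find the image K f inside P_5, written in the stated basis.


the image equals g(x) = -(3/2)x^5 + 7x^4 + (20/3)x^3 - 88x^2 + (505/3)x - 102

order-1 term: 15x^4 + 64x^3 - 16x^2 - 2/3
order-2 term: -60x^3 - 192x^2 + 32x
order-3 term: 120x^2 + 256x - 64/3
order-4 term: -120x - 128
order-5 term: 48
the series for exp(-2D) f terminates at order 5
exp(-2D) f = -(3/2)x^5 + 7x^4 + (20/3)x^3 - 88x^2 + (505/3)x - 102


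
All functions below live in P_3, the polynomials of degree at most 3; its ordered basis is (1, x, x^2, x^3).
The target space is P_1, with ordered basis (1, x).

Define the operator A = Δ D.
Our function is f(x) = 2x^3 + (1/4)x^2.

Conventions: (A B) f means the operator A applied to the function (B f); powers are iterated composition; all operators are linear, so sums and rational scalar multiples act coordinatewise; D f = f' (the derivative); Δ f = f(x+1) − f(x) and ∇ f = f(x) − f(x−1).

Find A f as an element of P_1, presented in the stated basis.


D f = 6x^2 + (1/2)x
Δ D f = 12x + 13/2

the image equals g(x) = 12x + 13/2


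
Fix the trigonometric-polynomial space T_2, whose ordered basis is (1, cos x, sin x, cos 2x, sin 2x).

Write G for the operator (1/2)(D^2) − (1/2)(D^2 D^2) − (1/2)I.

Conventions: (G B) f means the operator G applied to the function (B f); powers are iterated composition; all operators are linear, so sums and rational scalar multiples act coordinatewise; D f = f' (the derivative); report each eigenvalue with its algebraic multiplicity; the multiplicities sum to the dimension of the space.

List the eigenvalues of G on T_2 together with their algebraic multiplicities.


λ = -21/2 (multiplicity 2), λ = -3/2 (multiplicity 2), λ = -1/2 (multiplicity 1)

image of 1: -1/2
image of cos x: -(3/2)cos x
image of sin x: -(3/2)sin x
image of cos 2x: -(21/2)cos 2x
image of sin 2x: -(21/2)sin 2x
the matrix is diagonal; its diagonal is (-1/2, -3/2, -3/2, -21/2, -21/2)
for a triangular matrix the eigenvalues are the diagonal entries, with algebraic multiplicity their repetition count


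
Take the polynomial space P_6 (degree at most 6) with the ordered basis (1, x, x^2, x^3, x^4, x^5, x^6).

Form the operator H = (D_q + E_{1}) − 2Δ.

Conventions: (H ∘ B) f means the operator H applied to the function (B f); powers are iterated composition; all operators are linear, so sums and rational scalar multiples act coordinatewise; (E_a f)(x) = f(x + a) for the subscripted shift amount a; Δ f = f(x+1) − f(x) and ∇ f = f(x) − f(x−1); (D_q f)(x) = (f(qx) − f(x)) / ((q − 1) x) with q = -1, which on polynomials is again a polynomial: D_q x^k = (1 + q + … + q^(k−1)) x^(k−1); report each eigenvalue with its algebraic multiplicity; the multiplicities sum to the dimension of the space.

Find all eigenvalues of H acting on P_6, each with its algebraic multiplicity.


image of 1: 1
image of x: x
image of x^2: x^2 - 2x - 1
image of x^3: x^3 - 2x^2 - 3x - 1
image of x^4: x^4 - 4x^3 - 6x^2 - 4x - 1
image of x^5: x^5 - 4x^4 - 10x^3 - 10x^2 - 5x - 1
image of x^6: x^6 - 6x^5 - 15x^4 - 20x^3 - 15x^2 - 6x - 1
the matrix is upper triangular; its diagonal is (1, 1, 1, 1, 1, 1, 1)
for a triangular matrix the eigenvalues are the diagonal entries, with algebraic multiplicity their repetition count

λ = 1 (multiplicity 7)
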